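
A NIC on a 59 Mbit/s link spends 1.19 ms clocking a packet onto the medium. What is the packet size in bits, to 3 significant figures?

L = R × t_tx = 59000000 b/s × 0.00119 s = 70210 bits.

70200 bits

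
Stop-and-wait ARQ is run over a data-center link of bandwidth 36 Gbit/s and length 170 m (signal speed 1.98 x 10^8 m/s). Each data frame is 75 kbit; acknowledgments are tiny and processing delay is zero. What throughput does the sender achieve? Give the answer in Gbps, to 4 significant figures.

t_tx = L/R = 75000/36000000000 = 2.08333e-06 s.
t_prop = 170/198000000 = 8.58586e-07 s; RTT = 1.71717e-06 s.
Cycle = t_tx + RTT = 3.80051e-06 s.
Throughput = L / cycle = 75000 / 3.80051e-06 = 19.73 Gbps.

19.73 Gbps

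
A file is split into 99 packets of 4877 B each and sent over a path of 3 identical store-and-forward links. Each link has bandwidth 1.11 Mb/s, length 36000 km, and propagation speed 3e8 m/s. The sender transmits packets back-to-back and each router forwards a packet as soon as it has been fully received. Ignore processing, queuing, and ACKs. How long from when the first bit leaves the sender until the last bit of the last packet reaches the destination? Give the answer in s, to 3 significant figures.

Per-hop transmission t_tx = L/R = 39016/1110000 = 0.0351495 s.
Per-hop propagation t_prop = 36000000/300000000 = 0.12 s.
Pipeline fill: first packet needs 3·t_tx to clear all hops; remaining 98 packets each add one t_tx.
Total = (3+99-1)·t_tx + 3·t_prop = 101·0.0351495 + 3·0.12 = 3.91 s.

3.91 s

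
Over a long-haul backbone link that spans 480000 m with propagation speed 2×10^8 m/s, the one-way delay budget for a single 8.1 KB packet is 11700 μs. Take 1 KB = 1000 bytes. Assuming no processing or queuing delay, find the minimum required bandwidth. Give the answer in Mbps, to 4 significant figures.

L = 64800 bits.
Propagation delay = 480000 / 200000000 = 2400 μs.
Transmission budget = 11700 − 2400 = 9300 μs.
R ≥ L / t_tx = 64800 bits / 0.0093 s = 6.968 Mbps.

6.968 Mbps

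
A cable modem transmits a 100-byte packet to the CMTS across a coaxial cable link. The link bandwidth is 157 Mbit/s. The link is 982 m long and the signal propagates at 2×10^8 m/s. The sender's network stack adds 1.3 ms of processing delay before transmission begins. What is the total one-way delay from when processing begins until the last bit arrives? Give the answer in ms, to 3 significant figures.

L = 100 × 8 = 800 bits.
Transmission delay = L/R = 800 / 157000000 = 0.00509554 ms.
Propagation delay = d/s = 982 m / 200000000 m/s = 0.00491 ms.
Plus processing delay 1.3 ms = 1.3 ms.
Total = 1.31 ms.

1.31 ms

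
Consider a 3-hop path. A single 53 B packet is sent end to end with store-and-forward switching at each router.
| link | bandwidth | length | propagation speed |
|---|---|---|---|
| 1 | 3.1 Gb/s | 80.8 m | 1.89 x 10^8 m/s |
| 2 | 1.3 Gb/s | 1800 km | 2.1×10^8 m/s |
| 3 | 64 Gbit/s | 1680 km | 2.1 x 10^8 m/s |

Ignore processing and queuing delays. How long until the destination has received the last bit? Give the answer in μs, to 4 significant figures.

L = 53 × 8 = 424 bits.
Transmission delays (L/R per hop): 0.136774, 0.326154, 0.006625 μs; sum = 0.469553 μs.
Propagation delays (d/s per hop): 0.427513, 8571.43, 8000 μs; sum = 16571.9 μs.
End-to-end = 16570 μs.

16570 μs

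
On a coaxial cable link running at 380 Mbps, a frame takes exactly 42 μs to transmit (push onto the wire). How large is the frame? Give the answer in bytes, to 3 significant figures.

2000 bytes

L = R × t_tx = 380000000 b/s × 4.2e-05 s = 15960 bits.
In bytes: 15960 / 8 = 2000 bytes.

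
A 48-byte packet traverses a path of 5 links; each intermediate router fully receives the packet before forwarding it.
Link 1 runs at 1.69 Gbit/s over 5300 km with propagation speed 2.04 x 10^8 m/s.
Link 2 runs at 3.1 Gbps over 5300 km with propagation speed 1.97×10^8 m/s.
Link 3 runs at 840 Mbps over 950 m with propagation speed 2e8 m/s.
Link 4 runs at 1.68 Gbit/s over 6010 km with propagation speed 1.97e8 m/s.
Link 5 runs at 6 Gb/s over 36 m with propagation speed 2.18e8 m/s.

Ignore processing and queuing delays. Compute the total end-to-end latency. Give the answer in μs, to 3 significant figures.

L = 48 × 8 = 384 bits.
Transmission delays (L/R per hop): 0.227219, 0.123871, 0.457143, 0.228571, 0.064 μs; sum = 1.1008 μs.
Propagation delays (d/s per hop): 25980.4, 26903.6, 4.75, 30507.6, 0.165138 μs; sum = 83396.5 μs.
End-to-end = 83400 μs.

83400 μs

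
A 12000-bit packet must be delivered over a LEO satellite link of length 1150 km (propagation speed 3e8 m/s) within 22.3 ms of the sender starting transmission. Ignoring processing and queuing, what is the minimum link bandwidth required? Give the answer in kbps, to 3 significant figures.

Propagation delay = 1150000 / 300000000 = 3.83333 ms.
Transmission budget = 22.3 − 3.83333 = 18.4667 ms.
R ≥ L / t_tx = 12000 bits / 0.0184667 s = 650 kbps.

650 kbps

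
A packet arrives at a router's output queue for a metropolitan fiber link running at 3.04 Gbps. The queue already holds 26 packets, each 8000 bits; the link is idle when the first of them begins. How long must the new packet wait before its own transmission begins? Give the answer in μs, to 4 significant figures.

Each queued packet: L/R = 8000/3040000000 = 2.63158 μs.
26 queued → 68.4211 μs.
Queuing delay = 68.42 μs.

68.42 μs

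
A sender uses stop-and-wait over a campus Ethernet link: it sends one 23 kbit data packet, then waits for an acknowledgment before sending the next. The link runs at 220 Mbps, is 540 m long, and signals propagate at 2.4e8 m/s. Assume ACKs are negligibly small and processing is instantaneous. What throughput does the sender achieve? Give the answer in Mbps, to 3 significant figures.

t_tx = L/R = 23000/220000000 = 0.000104545 s.
t_prop = 540/240000000 = 2.25e-06 s; RTT = 4.5e-06 s.
Cycle = t_tx + RTT = 0.000109045 s.
Throughput = L / cycle = 23000 / 0.000109045 = 211 Mbps.

211 Mbps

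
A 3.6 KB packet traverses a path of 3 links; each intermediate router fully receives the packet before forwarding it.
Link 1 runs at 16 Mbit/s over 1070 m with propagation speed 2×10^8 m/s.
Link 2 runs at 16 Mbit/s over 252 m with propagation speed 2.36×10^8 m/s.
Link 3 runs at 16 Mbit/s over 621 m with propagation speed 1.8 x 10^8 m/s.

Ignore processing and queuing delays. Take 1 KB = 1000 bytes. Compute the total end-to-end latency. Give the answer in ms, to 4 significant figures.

L = 28800 bits.
Transmission delay per hop = L/R = 28800/16000000 = 1.8 ms; 3 hops → 5.4 ms.
Propagation delays (d/s per hop): 0.00535, 0.0010678, 0.00345 ms; sum = 0.0098678 ms.
End-to-end = 5.410 ms.

5.410 ms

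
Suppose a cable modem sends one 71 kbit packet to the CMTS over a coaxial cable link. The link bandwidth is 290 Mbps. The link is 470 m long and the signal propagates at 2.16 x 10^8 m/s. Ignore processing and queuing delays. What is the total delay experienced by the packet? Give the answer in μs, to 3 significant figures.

L = 71000 bits.
Transmission delay = L/R = 71000 / 290000000 = 244.828 μs.
Propagation delay = d/s = 470 m / 216000000 m/s = 2.17593 μs.
Total = 247 μs.

247 μs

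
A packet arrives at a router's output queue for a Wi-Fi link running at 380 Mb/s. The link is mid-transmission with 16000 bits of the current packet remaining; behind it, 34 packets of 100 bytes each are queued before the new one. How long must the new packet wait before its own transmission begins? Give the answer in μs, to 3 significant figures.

114 μs

Each queued packet: L/R = 800/380000000 = 2.10526 μs.
34 queued → 71.5789 μs.
Plus remaining 16000 bits of current packet: 42.1053 μs.
Queuing delay = 114 μs.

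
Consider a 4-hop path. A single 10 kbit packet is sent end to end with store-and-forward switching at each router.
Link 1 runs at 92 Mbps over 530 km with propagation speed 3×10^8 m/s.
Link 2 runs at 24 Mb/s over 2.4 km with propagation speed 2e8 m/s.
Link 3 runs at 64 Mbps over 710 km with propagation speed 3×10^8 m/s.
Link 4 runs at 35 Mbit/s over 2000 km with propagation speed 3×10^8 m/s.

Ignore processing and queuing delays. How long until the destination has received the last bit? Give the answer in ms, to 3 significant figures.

11.8 ms

L = 10000 bits.
Transmission delays (L/R per hop): 0.108696, 0.416667, 0.15625, 0.285714 ms; sum = 0.967327 ms.
Propagation delays (d/s per hop): 1.76667, 0.012, 2.36667, 6.66667 ms; sum = 10.812 ms.
End-to-end = 11.8 ms.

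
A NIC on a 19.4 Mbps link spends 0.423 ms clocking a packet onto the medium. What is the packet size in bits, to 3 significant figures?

8210 bits

L = R × t_tx = 19400000 b/s × 0.000423 s = 8206.2 bits.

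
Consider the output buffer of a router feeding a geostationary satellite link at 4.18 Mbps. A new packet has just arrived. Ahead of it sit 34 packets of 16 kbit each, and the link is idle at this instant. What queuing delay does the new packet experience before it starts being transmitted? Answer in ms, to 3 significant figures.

130 ms

Each queued packet: L/R = 16000/4.18e+06 = 3.82775 ms.
34 queued → 130.144 ms.
Queuing delay = 130 ms.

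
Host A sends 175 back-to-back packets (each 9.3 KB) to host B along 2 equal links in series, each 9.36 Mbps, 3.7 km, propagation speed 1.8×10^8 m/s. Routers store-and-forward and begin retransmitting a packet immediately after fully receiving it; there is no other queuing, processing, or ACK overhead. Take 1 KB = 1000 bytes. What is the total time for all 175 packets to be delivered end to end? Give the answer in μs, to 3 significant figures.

Per-hop transmission t_tx = L/R = 74400/9360000 = 7948.72 μs.
Per-hop propagation t_prop = 3700/180000000 = 20.5556 μs.
Pipeline fill: first packet needs 2·t_tx to clear all hops; remaining 174 packets each add one t_tx.
Total = (2+175-1)·t_tx + 2·t_prop = 176·7948.72 + 2·20.5556 = 1400000 μs.

1400000 μs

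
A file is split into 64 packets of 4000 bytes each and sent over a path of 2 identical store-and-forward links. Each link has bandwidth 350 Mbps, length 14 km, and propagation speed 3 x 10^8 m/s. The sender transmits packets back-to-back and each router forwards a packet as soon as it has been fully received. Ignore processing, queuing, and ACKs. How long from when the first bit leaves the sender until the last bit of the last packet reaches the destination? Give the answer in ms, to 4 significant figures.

6.036 ms

Per-hop transmission t_tx = L/R = 32000/350000000 = 0.0914286 ms.
Per-hop propagation t_prop = 14000/300000000 = 0.0466667 ms.
Pipeline fill: first packet needs 2·t_tx to clear all hops; remaining 63 packets each add one t_tx.
Total = (2+64-1)·t_tx + 2·t_prop = 65·0.0914286 + 2·0.0466667 = 6.036 ms.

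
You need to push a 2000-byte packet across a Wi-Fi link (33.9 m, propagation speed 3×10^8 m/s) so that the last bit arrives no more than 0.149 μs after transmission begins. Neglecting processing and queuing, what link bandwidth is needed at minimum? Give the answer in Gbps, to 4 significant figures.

L = 16000 bits.
Propagation delay = 33.9 / 300000000 = 0.113 μs.
Transmission budget = 0.149 − 0.113 = 0.036 μs.
R ≥ L / t_tx = 16000 bits / 3.6e-08 s = 444.4 Gbps.

444.4 Gbps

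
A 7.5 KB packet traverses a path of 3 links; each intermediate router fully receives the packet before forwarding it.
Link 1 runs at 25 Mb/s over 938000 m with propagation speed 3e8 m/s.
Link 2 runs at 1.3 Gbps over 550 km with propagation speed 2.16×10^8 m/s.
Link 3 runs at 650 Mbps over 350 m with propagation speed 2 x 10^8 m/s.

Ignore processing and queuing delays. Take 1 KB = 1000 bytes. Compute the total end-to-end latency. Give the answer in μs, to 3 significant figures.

L = 60000 bits.
Transmission delays (L/R per hop): 2400, 46.1538, 92.3077 μs; sum = 2538.46 μs.
Propagation delays (d/s per hop): 3126.67, 2546.3, 1.75 μs; sum = 5674.71 μs.
End-to-end = 8210 μs.

8210 μs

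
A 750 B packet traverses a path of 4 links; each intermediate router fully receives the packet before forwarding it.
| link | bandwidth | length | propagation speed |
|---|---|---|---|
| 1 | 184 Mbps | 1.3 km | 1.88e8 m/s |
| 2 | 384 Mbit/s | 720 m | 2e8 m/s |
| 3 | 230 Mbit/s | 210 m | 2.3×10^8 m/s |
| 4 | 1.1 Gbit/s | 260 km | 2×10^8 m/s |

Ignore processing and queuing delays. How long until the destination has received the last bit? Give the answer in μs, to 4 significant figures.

L = 750 × 8 = 6000 bits.
Transmission delays (L/R per hop): 32.6087, 15.625, 26.087, 5.45455 μs; sum = 79.7752 μs.
Propagation delays (d/s per hop): 6.91489, 3.6, 0.913043, 1300 μs; sum = 1311.43 μs.
End-to-end = 1391 μs.

1391 μs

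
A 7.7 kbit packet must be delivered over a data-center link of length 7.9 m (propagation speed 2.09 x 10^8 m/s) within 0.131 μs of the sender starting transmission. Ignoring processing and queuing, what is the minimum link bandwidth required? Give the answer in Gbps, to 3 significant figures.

82.6 Gbps

Propagation delay = 7.9 / 209000000 = 0.037799 μs.
Transmission budget = 0.131 − 0.037799 = 0.093201 μs.
R ≥ L / t_tx = 7700 bits / 9.3201e-08 s = 82.6 Gbps.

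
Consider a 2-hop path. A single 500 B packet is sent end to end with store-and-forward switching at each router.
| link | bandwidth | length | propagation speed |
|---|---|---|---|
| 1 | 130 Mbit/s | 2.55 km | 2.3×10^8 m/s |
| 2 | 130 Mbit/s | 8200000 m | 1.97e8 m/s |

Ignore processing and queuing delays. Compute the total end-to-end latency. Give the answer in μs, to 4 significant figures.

41700 μs

L = 500 × 8 = 4000 bits.
Transmission delay per hop = L/R = 4000/130000000 = 30.7692 μs; 2 hops → 61.5385 μs.
Propagation delays (d/s per hop): 11.087, 41624.4 μs; sum = 41635.5 μs.
End-to-end = 41700 μs.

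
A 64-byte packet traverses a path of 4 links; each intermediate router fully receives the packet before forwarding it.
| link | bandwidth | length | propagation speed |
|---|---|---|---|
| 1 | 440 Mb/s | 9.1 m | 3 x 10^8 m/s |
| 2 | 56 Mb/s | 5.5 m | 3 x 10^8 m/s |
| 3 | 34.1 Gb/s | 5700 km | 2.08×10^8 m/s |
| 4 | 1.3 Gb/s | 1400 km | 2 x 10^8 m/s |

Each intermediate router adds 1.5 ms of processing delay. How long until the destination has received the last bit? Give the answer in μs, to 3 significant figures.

L = 64 × 8 = 512 bits.
Transmission delays (L/R per hop): 1.16364, 9.14286, 0.0150147, 0.393846 μs; sum = 10.7154 μs.
Propagation delays (d/s per hop): 0.0303333, 0.0183333, 27403.8, 7000 μs; sum = 34403.9 μs.
Processing at 3 router(s): 3 × 1.5 ms = 4500 μs.
End-to-end = 38900 μs.

38900 μs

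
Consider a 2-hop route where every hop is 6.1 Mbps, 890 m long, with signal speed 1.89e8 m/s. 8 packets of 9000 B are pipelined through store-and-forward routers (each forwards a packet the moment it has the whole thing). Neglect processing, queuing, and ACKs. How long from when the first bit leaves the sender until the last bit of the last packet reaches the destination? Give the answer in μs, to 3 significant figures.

Per-hop transmission t_tx = L/R = 72000/6100000 = 11803.3 μs.
Per-hop propagation t_prop = 890/189000000 = 4.70899 μs.
Pipeline fill: first packet needs 2·t_tx to clear all hops; remaining 7 packets each add one t_tx.
Total = (2+8-1)·t_tx + 2·t_prop = 9·11803.3 + 2·4.70899 = 106000 μs.

106000 μs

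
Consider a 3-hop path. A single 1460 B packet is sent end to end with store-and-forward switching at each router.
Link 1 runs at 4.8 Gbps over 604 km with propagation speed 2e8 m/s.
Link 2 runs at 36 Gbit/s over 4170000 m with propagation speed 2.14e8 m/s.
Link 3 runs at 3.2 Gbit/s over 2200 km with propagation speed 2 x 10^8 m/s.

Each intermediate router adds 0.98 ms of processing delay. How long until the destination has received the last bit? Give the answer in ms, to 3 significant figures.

L = 1460 × 8 = 11680 bits.
Transmission delays (L/R per hop): 0.00243333, 0.000324444, 0.00365 ms; sum = 0.00640778 ms.
Propagation delays (d/s per hop): 3.02, 19.486, 11 ms; sum = 33.506 ms.
Processing at 2 router(s): 2 × 0.98 ms = 1.96 ms.
End-to-end = 35.5 ms.

35.5 ms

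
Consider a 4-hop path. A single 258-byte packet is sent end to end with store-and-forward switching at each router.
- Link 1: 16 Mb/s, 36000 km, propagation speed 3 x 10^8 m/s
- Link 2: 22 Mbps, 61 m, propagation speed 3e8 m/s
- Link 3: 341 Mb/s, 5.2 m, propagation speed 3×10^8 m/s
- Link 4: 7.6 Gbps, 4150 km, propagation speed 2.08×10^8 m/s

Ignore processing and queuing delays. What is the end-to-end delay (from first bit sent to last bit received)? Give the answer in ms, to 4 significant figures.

L = 258 × 8 = 2064 bits.
Transmission delays (L/R per hop): 0.129, 0.0938182, 0.00605279, 0.000271579 ms; sum = 0.229143 ms.
Propagation delays (d/s per hop): 120, 0.000203333, 1.73333e-05, 19.9519 ms; sum = 139.952 ms.
End-to-end = 140.2 ms.

140.2 ms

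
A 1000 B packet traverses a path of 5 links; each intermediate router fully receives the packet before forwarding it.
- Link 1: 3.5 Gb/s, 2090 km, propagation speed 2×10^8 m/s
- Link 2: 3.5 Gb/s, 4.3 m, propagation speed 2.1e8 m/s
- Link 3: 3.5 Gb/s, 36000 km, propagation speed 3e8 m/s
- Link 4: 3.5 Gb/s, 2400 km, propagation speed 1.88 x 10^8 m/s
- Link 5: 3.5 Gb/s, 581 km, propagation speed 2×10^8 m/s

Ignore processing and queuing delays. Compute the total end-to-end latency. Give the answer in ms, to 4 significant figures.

146.1 ms

L = 1000 × 8 = 8000 bits.
Transmission delay per hop = L/R = 8000/3500000000 = 0.00228571 ms; 5 hops → 0.0114286 ms.
Propagation delays (d/s per hop): 10.45, 2.04762e-05, 120, 12.766, 2.905 ms; sum = 146.121 ms.
End-to-end = 146.1 ms.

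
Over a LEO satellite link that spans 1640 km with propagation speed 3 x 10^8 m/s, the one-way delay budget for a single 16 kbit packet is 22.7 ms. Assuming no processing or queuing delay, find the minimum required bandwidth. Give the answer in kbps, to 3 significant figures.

928 kbps

Propagation delay = 1640000 / 300000000 = 5.46667 ms.
Transmission budget = 22.7 − 5.46667 = 17.2333 ms.
R ≥ L / t_tx = 16000 bits / 0.0172333 s = 928 kbps.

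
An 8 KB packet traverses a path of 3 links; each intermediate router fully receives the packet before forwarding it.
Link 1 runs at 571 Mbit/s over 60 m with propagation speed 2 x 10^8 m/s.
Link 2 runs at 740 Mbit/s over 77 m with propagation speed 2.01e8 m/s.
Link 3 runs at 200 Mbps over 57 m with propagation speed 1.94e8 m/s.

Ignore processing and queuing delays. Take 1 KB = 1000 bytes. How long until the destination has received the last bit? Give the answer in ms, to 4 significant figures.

0.5195 ms

L = 64000 bits.
Transmission delays (L/R per hop): 0.112084, 0.0864865, 0.32 ms; sum = 0.518571 ms.
Propagation delays (d/s per hop): 0.0003, 0.000383085, 0.000293814 ms; sum = 0.000976899 ms.
End-to-end = 0.5195 ms.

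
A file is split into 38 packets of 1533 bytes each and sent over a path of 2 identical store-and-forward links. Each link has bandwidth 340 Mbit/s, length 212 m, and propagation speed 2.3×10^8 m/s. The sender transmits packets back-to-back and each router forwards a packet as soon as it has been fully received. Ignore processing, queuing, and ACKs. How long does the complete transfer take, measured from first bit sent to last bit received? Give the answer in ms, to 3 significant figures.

Per-hop transmission t_tx = L/R = 12264/340000000 = 0.0360706 ms.
Per-hop propagation t_prop = 212/2.3e+08 = 0.000921739 ms.
Pipeline fill: first packet needs 2·t_tx to clear all hops; remaining 37 packets each add one t_tx.
Total = (2+38-1)·t_tx + 2·t_prop = 39·0.0360706 + 2·0.000921739 = 1.41 ms.

1.41 ms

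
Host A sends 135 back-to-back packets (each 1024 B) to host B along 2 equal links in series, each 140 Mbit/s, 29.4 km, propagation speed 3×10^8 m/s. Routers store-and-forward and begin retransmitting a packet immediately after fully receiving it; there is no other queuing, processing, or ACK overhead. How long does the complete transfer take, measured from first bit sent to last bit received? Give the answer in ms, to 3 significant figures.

Per-hop transmission t_tx = L/R = 8192/140000000 = 0.0585143 ms.
Per-hop propagation t_prop = 29400/300000000 = 0.098 ms.
Pipeline fill: first packet needs 2·t_tx to clear all hops; remaining 134 packets each add one t_tx.
Total = (2+135-1)·t_tx + 2·t_prop = 136·0.0585143 + 2·0.098 = 8.15 ms.

8.15 ms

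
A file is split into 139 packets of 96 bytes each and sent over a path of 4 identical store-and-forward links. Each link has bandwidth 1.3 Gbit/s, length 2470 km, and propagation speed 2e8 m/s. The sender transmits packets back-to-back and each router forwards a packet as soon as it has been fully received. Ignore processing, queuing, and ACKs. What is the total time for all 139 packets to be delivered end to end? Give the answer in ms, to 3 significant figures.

49.5 ms

Per-hop transmission t_tx = L/R = 768/1300000000 = 0.000590769 ms.
Per-hop propagation t_prop = 2470000/200000000 = 12.35 ms.
Pipeline fill: first packet needs 4·t_tx to clear all hops; remaining 138 packets each add one t_tx.
Total = (4+139-1)·t_tx + 4·t_prop = 142·0.000590769 + 4·12.35 = 49.5 ms.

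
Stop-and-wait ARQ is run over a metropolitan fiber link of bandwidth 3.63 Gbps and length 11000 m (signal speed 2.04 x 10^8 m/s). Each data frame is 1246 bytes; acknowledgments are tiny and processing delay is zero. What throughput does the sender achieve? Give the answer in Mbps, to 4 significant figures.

t_tx = L/R = 9968/3630000000 = 2.74601e-06 s.
t_prop = 11000/204000000 = 5.39216e-05 s; RTT = 0.000107843 s.
Cycle = t_tx + RTT = 0.000110589 s.
Throughput = L / cycle = 9968 / 0.000110589 = 90.14 Mbps.

90.14 Mbps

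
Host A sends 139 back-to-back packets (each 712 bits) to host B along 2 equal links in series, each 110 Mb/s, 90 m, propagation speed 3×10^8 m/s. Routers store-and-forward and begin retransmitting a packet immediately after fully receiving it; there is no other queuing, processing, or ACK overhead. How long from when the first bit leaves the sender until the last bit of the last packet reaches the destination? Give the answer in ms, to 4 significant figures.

0.9068 ms

Per-hop transmission t_tx = L/R = 712/110000000 = 0.00647273 ms.
Per-hop propagation t_prop = 90/300000000 = 0.0003 ms.
Pipeline fill: first packet needs 2·t_tx to clear all hops; remaining 138 packets each add one t_tx.
Total = (2+139-1)·t_tx + 2·t_prop = 140·0.00647273 + 2·0.0003 = 0.9068 ms.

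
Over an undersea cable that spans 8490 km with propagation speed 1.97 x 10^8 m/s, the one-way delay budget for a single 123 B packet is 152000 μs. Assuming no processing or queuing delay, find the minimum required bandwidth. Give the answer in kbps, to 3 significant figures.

L = 984 bits.
Propagation delay = 8490000 / 197000000 = 43096.4 μs.
Transmission budget = 152000 − 43096.4 = 108904 μs.
R ≥ L / t_tx = 984 bits / 0.108904 s = 9.04 kbps.

9.04 kbps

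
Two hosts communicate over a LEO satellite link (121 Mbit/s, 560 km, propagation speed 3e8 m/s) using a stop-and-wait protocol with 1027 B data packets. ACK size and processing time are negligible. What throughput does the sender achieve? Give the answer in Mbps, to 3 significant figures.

t_tx = L/R = 8216/121000000 = 6.79008e-05 s.
t_prop = 560000/300000000 = 0.00186667 s; RTT = 0.00373333 s.
Cycle = t_tx + RTT = 0.00380123 s.
Throughput = L / cycle = 8216 / 0.00380123 = 2.16 Mbps.

2.16 Mbps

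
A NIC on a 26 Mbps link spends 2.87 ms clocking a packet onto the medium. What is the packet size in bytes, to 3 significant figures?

L = R × t_tx = 26000000 b/s × 0.00287 s = 74620 bits.
In bytes: 74620 / 8 = 9330 bytes.

9330 bytes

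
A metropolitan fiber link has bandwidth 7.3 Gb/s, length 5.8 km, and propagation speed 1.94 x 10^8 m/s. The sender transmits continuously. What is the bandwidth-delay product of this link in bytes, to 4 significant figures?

27280 bytes

Propagation delay = 5800 / 194000000 = 2.98969e-05 s.
BDP = R × t_prop = 7300000000 × 2.98969e-05 = 218247 bits.
In bytes: 218247/8 = 27280 bytes.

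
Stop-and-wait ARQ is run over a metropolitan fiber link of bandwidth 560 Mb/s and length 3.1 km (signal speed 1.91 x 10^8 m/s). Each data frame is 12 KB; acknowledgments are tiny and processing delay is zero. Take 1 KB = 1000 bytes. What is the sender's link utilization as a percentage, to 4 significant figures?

t_tx = L/R = 96000/560000000 = 0.000171429 s.
t_prop = 3100/191000000 = 1.62304e-05 s; RTT = 3.24607e-05 s.
Cycle = t_tx + RTT = 0.000203889 s.
Utilization = t_tx / cycle = 0.000171429/0.000203889 = 84.08 %.

84.08 %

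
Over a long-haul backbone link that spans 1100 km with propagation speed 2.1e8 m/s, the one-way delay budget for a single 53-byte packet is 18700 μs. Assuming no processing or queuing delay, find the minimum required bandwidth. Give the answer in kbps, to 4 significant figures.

L = 424 bits.
Propagation delay = 1100000 / 210000000 = 5238.1 μs.
Transmission budget = 18700 − 5238.1 = 13461.9 μs.
R ≥ L / t_tx = 424 bits / 0.0134619 s = 31.50 kbps.

31.50 kbps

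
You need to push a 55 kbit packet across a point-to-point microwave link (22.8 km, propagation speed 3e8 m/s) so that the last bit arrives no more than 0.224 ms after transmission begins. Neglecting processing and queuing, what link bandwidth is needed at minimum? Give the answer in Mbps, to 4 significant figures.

Propagation delay = 22800 / 300000000 = 0.076 ms.
Transmission budget = 0.224 − 0.076 = 0.148 ms.
R ≥ L / t_tx = 55000 bits / 0.000148 s = 371.6 Mbps.

371.6 Mbps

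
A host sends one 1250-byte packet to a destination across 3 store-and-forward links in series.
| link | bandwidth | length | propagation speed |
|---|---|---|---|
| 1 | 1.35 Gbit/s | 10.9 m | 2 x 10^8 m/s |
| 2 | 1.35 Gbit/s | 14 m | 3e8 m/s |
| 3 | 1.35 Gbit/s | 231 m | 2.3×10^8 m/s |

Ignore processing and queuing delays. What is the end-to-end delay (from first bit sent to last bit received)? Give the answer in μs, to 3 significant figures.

L = 1250 × 8 = 10000 bits.
Transmission delay per hop = L/R = 10000/1350000000 = 7.40741 μs; 3 hops → 22.2222 μs.
Propagation delays (d/s per hop): 0.0545, 0.0466667, 1.00435 μs; sum = 1.10551 μs.
End-to-end = 23.3 μs.

23.3 μs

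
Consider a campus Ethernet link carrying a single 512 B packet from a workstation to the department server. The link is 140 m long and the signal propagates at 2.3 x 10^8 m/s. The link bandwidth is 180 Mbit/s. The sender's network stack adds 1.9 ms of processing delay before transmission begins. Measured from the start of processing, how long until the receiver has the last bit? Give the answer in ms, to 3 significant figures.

L = 512 × 8 = 4096 bits.
Transmission delay = L/R = 4096 / 180000000 = 0.0227556 ms.
Propagation delay = d/s = 140 m / 2.3e+08 m/s = 0.000608696 ms.
Plus processing delay 1.9 ms = 1.9 ms.
Total = 1.92 ms.

1.92 ms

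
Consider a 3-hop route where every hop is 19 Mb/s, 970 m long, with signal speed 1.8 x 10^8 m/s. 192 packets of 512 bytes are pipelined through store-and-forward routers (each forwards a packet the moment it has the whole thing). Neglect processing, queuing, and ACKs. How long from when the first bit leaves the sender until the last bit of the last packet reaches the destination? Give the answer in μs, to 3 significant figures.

41800 μs

Per-hop transmission t_tx = L/R = 4096/19000000 = 215.579 μs.
Per-hop propagation t_prop = 970/180000000 = 5.38889 μs.
Pipeline fill: first packet needs 3·t_tx to clear all hops; remaining 191 packets each add one t_tx.
Total = (3+192-1)·t_tx + 3·t_prop = 194·215.579 + 3·5.38889 = 41800 μs.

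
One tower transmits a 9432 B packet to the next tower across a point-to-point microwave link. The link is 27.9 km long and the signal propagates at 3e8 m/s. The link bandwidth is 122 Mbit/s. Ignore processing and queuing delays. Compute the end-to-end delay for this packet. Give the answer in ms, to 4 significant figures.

L = 9432 × 8 = 75456 bits.
Transmission delay = L/R = 75456 / 122000000 = 0.618492 ms.
Propagation delay = d/s = 27900 m / 300000000 m/s = 0.093 ms.
Total = 0.7115 ms.

0.7115 ms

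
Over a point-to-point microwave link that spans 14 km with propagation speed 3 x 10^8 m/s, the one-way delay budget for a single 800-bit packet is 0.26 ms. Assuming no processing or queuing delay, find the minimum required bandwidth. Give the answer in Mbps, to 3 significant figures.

Propagation delay = 14000 / 300000000 = 0.0466667 ms.
Transmission budget = 0.26 − 0.0466667 = 0.213333 ms.
R ≥ L / t_tx = 800 bits / 0.000213333 s = 3.75 Mbps.

3.75 Mbps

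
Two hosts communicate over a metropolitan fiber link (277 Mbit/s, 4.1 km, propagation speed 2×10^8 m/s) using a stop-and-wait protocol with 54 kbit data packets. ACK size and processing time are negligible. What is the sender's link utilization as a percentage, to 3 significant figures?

82.6 %

t_tx = L/R = 54000/277000000 = 0.000194946 s.
t_prop = 4100/200000000 = 2.05e-05 s; RTT = 4.1e-05 s.
Cycle = t_tx + RTT = 0.000235946 s.
Utilization = t_tx / cycle = 0.000194946/0.000235946 = 82.6 %.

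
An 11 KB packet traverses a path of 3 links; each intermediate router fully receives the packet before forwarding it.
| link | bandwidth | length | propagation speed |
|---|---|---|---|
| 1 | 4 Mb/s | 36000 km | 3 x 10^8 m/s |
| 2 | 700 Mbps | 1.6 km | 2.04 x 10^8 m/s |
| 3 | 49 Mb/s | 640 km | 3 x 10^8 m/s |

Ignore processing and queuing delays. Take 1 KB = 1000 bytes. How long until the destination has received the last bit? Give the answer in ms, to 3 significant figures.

146 ms

L = 88000 bits.
Transmission delays (L/R per hop): 22, 0.125714, 1.79592 ms; sum = 23.9216 ms.
Propagation delays (d/s per hop): 120, 0.00784314, 2.13333 ms; sum = 122.141 ms.
End-to-end = 146 ms.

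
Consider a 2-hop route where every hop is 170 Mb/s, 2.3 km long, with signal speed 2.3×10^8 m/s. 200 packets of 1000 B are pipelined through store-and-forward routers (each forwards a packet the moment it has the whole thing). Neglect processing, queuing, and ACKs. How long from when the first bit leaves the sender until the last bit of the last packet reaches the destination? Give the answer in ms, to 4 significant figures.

Per-hop transmission t_tx = L/R = 8000/170000000 = 0.0470588 ms.
Per-hop propagation t_prop = 2300/2.3e+08 = 0.01 ms.
Pipeline fill: first packet needs 2·t_tx to clear all hops; remaining 199 packets each add one t_tx.
Total = (2+200-1)·t_tx + 2·t_prop = 201·0.0470588 + 2·0.01 = 9.479 ms.

9.479 ms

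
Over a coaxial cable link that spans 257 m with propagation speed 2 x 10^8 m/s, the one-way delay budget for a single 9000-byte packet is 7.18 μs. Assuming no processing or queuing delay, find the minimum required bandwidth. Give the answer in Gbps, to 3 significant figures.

12.2 Gbps

L = 72000 bits.
Propagation delay = 257 / 200000000 = 1.285 μs.
Transmission budget = 7.18 − 1.285 = 5.895 μs.
R ≥ L / t_tx = 72000 bits / 5.895e-06 s = 12.2 Gbps.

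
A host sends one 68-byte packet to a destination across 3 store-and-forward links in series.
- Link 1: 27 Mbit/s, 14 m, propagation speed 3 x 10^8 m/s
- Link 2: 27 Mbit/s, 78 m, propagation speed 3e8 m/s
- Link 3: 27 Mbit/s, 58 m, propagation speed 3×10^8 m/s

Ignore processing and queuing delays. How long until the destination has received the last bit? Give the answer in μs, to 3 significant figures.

L = 68 × 8 = 544 bits.
Transmission delay per hop = L/R = 544/27000000 = 20.1481 μs; 3 hops → 60.4444 μs.
Propagation delays (d/s per hop): 0.0466667, 0.26, 0.193333 μs; sum = 0.5 μs.
End-to-end = 60.9 μs.

60.9 μs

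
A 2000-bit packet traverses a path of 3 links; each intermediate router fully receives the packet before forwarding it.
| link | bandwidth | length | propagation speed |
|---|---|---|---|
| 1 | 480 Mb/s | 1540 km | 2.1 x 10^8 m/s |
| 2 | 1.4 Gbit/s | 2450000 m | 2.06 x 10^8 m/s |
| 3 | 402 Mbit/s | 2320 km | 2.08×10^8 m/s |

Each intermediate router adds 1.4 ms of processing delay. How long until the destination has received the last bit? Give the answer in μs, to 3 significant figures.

Transmission delays (L/R per hop): 4.16667, 1.42857, 4.97512 μs; sum = 10.5704 μs.
Propagation delays (d/s per hop): 7333.33, 11893.2, 11153.8 μs; sum = 30380.4 μs.
Processing at 2 router(s): 2 × 1.4 ms = 2800 μs.
End-to-end = 33200 μs.

33200 μs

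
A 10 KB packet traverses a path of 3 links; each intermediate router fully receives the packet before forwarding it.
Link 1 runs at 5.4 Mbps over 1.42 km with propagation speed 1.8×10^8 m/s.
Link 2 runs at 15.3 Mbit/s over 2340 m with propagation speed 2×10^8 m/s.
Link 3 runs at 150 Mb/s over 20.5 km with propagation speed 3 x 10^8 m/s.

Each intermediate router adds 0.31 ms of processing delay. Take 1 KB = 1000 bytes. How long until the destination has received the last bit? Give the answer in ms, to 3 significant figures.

21.3 ms

L = 80000 bits.
Transmission delays (L/R per hop): 14.8148, 5.22876, 0.533333 ms; sum = 20.5769 ms.
Propagation delays (d/s per hop): 0.00788889, 0.0117, 0.0683333 ms; sum = 0.0879222 ms.
Processing at 2 router(s): 2 × 0.31 ms = 0.62 ms.
End-to-end = 21.3 ms.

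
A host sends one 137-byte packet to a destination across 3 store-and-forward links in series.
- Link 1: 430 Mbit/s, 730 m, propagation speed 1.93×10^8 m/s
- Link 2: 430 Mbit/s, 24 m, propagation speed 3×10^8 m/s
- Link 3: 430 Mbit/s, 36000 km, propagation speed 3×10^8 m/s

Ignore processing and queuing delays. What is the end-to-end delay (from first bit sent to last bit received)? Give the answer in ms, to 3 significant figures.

120 ms

L = 137 × 8 = 1096 bits.
Transmission delay per hop = L/R = 1096/430000000 = 0.00254884 ms; 3 hops → 0.00764651 ms.
Propagation delays (d/s per hop): 0.00378238, 8e-05, 120 ms; sum = 120.004 ms.
End-to-end = 120 ms.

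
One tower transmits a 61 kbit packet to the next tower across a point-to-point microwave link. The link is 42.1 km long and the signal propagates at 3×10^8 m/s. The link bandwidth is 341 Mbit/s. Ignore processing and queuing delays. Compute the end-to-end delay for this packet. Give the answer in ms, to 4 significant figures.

L = 61000 bits.
Transmission delay = L/R = 61000 / 341000000 = 0.178886 ms.
Propagation delay = d/s = 42100 m / 300000000 m/s = 0.140333 ms.
Total = 0.3192 ms.

0.3192 ms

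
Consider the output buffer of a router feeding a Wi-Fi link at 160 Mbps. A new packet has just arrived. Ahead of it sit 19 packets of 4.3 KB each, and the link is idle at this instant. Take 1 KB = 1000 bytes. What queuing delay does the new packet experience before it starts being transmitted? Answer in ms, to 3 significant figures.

Each queued packet: L/R = 34400/160000000 = 0.215 ms.
19 queued → 4.085 ms.
Queuing delay = 4.09 ms.

4.09 ms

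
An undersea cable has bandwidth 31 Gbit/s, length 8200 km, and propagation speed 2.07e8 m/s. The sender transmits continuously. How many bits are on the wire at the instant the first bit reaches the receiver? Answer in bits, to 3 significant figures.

Propagation delay = 8200000 / 2.07e+08 = 0.0396135 s.
BDP = R × t_prop = 31000000000 × 0.0396135 = 1228020000 bits.

1230000000 bits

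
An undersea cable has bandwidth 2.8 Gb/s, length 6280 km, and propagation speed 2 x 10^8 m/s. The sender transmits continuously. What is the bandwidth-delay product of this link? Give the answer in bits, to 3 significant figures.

Propagation delay = 6280000 / 200000000 = 0.0314 s.
BDP = R × t_prop = 2800000000 × 0.0314 = 87920000 bits.

87900000 bits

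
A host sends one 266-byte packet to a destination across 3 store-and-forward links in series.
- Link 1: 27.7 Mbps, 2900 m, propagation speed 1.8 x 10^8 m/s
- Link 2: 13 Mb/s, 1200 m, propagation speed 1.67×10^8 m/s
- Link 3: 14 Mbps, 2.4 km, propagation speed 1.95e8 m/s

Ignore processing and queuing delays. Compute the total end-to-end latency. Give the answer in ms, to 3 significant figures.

0.428 ms

L = 266 × 8 = 2128 bits.
Transmission delays (L/R per hop): 0.0768231, 0.163692, 0.152 ms; sum = 0.392515 ms.
Propagation delays (d/s per hop): 0.0161111, 0.00718563, 0.0123077 ms; sum = 0.0356044 ms.
End-to-end = 0.428 ms.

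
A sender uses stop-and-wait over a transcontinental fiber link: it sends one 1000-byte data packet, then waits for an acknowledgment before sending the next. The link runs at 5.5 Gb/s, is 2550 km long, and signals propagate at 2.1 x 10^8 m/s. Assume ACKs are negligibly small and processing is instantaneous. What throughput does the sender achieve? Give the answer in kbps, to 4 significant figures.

329.4 kbps

t_tx = L/R = 8000/5500000000 = 1.45455e-06 s.
t_prop = 2550000/210000000 = 0.0121429 s; RTT = 0.0242857 s.
Cycle = t_tx + RTT = 0.0242872 s.
Throughput = L / cycle = 8000 / 0.0242872 = 329.4 kbps.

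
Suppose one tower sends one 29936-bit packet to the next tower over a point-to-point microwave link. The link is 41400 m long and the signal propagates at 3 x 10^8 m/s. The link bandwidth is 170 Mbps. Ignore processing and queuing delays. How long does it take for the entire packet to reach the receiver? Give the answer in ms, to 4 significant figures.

Transmission delay = L/R = 29936 / 170000000 = 0.176094 ms.
Propagation delay = d/s = 41400 m / 300000000 m/s = 0.138 ms.
Total = 0.3141 ms.

0.3141 ms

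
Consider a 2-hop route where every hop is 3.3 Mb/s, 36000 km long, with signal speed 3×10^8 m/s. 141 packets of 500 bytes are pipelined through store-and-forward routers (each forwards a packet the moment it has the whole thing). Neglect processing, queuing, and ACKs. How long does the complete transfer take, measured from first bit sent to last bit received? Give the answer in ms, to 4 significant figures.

Per-hop transmission t_tx = L/R = 4000/3300000 = 1.21212 ms.
Per-hop propagation t_prop = 36000000/300000000 = 120 ms.
Pipeline fill: first packet needs 2·t_tx to clear all hops; remaining 140 packets each add one t_tx.
Total = (2+141-1)·t_tx + 2·t_prop = 142·1.21212 + 2·120 = 412.1 ms.

412.1 ms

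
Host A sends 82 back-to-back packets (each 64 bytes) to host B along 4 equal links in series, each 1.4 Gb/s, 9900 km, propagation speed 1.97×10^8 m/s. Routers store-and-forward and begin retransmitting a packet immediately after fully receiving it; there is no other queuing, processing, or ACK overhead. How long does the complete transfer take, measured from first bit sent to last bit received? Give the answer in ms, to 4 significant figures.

Per-hop transmission t_tx = L/R = 512/1400000000 = 0.000365714 ms.
Per-hop propagation t_prop = 9900000/197000000 = 50.2538 ms.
Pipeline fill: first packet needs 4·t_tx to clear all hops; remaining 81 packets each add one t_tx.
Total = (4+82-1)·t_tx + 4·t_prop = 85·0.000365714 + 4·50.2538 = 201.0 ms.

201.0 ms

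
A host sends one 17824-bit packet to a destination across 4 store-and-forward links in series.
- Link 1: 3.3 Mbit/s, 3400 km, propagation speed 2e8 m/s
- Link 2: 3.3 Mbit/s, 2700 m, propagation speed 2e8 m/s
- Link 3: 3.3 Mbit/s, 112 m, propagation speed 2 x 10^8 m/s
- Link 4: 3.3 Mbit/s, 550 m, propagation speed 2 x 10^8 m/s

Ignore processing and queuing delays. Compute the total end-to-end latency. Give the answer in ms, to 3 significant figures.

38.6 ms

Transmission delay per hop = L/R = 17824/3300000 = 5.40121 ms; 4 hops → 21.6048 ms.
Propagation delays (d/s per hop): 17, 0.0135, 0.00056, 0.00275 ms; sum = 17.0168 ms.
End-to-end = 38.6 ms.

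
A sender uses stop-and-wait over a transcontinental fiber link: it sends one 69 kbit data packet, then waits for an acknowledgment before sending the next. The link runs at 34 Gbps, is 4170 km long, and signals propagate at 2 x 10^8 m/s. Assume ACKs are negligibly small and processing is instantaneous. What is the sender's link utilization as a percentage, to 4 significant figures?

t_tx = L/R = 69000/34000000000 = 2.02941e-06 s.
t_prop = 4170000/200000000 = 0.02085 s; RTT = 0.0417 s.
Cycle = t_tx + RTT = 0.041702 s.
Utilization = t_tx / cycle = 2.02941e-06/0.041702 = 0.004866 %.

0.004866 %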